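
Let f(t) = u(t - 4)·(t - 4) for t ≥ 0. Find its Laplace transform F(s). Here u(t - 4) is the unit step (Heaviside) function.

By the second shifting theorem, L{u(t - c)·g(t - c)} = e^(-cs)·G(s) with c = 4 and G(s) = L{g(t)}.
L{t} = 1!/s^2 = 1/s^2.

F(s) = exp(-4*s)/s^2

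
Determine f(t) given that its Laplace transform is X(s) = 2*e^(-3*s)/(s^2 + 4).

f(t) = Heaviside(t - 3)*(sin(2*t - 6))

The factor e^(-3s) signals a time shift by c = 3 (second shifting theorem).
L{sin(2t)} = 2/(s^2 + 4), so L^-1{2/(s^2 + 4)} = sin(2*t).
Hence the inverse is u(t - 3) times that function evaluated at t - 3.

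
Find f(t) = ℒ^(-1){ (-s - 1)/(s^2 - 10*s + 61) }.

Complete the square in the denominator: s^2 - 10*s + 61 = (s - 5)^2 + 6^2.
Split the numerator to match: -s - 1 = -1·(s - 5) - 1·6.
Invert each term: -1·(s - 5)/((s - 5)^2 + 36) ↔ -e^(5t)cos(6t); -1·6/((s - 5)^2 + 36) ↔ -e^(5t)sin(6t).

f(t) = -exp(5*t)*sin(6*t) - exp(5*t)*cos(6*t)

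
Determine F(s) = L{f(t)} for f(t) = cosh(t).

L{cosh(t)} = s/(s^2 - 1).

F(s) = s/(s^2 - 1)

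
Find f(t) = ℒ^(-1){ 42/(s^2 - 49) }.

f(t) = 6*sinh(7*t)

Since L{sinh(7t)} = 7/(s^2 - 49), the inverse is sinh(7*t), scaled by 6.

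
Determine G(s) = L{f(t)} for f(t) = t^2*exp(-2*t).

L{e^(-2t)} = 1/(s + 2).
Then apply L{t^2·g(t)} = (-1)^2 d^2/ds^2[H(s)] with H(s) = 1/(s + 2):
differentiating 2 times and applying the sign gives 2/(s + 2)^3.

G(s) = 2/(s + 2)^3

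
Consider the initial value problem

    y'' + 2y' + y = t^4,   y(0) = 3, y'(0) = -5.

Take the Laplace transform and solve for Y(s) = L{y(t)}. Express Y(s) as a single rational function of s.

Y(s) = (3*s^6 + s^5 + 24)/(s^7 + 2*s^6 + s^5)

Take the Laplace transform of both sides.
Using L{y''} = s^2 Y - s·y(0) - y'(0) and L{y'} = sY - y(0), with y(0) = 3, y'(0) = -5, the left side becomes (s^2 + 2*s + 1)Y - (3*s + 1).
The right side is L{t^4} = 24/s^5.
So (s^2 + 2*s + 1)Y = 24/s^5 + (3*s + 1).
Solve for Y(s) and write it as one ratio of polynomials.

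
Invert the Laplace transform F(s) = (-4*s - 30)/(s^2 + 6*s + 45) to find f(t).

f(t) = -3*exp(-3*t)*sin(6*t) - 4*exp(-3*t)*cos(6*t)

Complete the square in the denominator: s^2 + 6*s + 45 = (s + 3)^2 + 6^2.
Split the numerator to match: -4*s - 30 = -4·(s + 3) - 3·6.
Invert each term: -4·(s + 3)/((s + 3)^2 + 36) ↔ -4e^(-3t)cos(6t); -3·6/((s + 3)^2 + 36) ↔ -3e^(-3t)sin(6t).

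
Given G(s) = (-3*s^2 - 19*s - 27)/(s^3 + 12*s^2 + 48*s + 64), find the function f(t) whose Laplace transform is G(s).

Factor the denominator: s^3 + 12*s^2 + 48*s + 64 = (s + 4)^3.
Partial fraction decomposition gives [-3/(s + 4)] + [5/(s + 4)^2] + [(s + 4)^(-3)].
Invert each term: -3/(s + 4) ↔ -3e^(-4t); 5/(s + 4)^2 ↔ 5t·e^(-4t); 1/(s + 4)^3 ↔ (1/2)t^2·e^(-4t).

f(t) = t^2*exp(-4*t)/2 + 5*t*exp(-4*t) - 3*exp(-4*t)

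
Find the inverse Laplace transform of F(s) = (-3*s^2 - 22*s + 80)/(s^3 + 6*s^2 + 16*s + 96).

2*sin(4*t) - 5*cos(4*t) + 2*exp(-6*t)

Factor the denominator: s^3 + 6*s^2 + 16*s + 96 = (s + 6)*(s^2 + 16).
Partial fraction decomposition gives [2/(s + 6)] + [-5*s/(s^2 + 16)] + [8/(s^2 + 16)].
Invert each term: 2/(s + 6) ↔ 2e^(-6t); -5·s/(s^2 + 16) ↔ -5cos(4t); 2·4/(s^2 + 16) ↔ 2sin(4t).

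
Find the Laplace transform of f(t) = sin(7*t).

7/(s^2 + 49)

L{sin(7t)} = 7/(s^2 + 49).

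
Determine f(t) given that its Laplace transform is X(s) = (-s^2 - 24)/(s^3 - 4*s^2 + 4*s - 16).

f(t) = -2*exp(4*t) + 2*sin(2*t) + cos(2*t)

Factor the denominator: s^3 - 4*s^2 + 4*s - 16 = (s - 4)*(s^2 + 4).
Partial fraction decomposition gives [-2/(s - 4)] + [s/(s^2 + 4)] + [4/(s^2 + 4)].
Invert each term: -2/(s - 4) ↔ -2e^(4t); 1·s/(s^2 + 4) ↔ cos(2t); 2·2/(s^2 + 4) ↔ 2sin(2t).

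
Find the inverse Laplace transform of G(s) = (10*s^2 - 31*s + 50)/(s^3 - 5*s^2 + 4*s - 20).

5*exp(5*t) - 3*sin(2*t) + 5*cos(2*t)

Factor the denominator: s^3 - 5*s^2 + 4*s - 20 = (s - 5)*(s^2 + 4).
Partial fraction decomposition gives [5/(s - 5)] + [5*s/(s^2 + 4)] + [-6/(s^2 + 4)].
Invert each term: 5/(s - 5) ↔ 5e^(5t); 5·s/(s^2 + 4) ↔ 5cos(2t); -3·2/(s^2 + 4) ↔ -3sin(2t).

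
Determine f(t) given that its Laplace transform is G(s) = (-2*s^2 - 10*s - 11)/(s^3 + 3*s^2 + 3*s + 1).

Factor the denominator: s^3 + 3*s^2 + 3*s + 1 = (s + 1)^3.
Partial fraction decomposition gives [-2/(s + 1)] + [-6/(s + 1)^2] + [-3/(s + 1)^3].
Invert each term: -2/(s + 1) ↔ -2e^(-t); -6/(s + 1)^2 ↔ -6t·e^(-t); -3/(s + 1)^3 ↔ (-3/2)t^2·e^(-t).

f(t) = -3*t^2*exp(-t)/2 - 6*t*exp(-t) - 2*exp(-t)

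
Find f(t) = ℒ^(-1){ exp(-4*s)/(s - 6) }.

The factor e^(-4s) signals a time shift by c = 4 (second shifting theorem).
L{e^(6t)} = 1/(s - 6), so L^-1{1/(s - 6)} = exp(6*t).
Hence the inverse is u(t - 4) times that function evaluated at t - 4.

f(t) = Heaviside(t - 4)*(exp(6*t - 24))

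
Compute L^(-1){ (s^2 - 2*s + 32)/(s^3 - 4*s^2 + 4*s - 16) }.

2*exp(4*t) - 3*sin(2*t) - cos(2*t)

Factor the denominator: s^3 - 4*s^2 + 4*s - 16 = (s - 4)*(s^2 + 4).
Partial fraction decomposition gives [2/(s - 4)] + [-s/(s^2 + 4)] + [-6/(s^2 + 4)].
Invert each term: 2/(s - 4) ↔ 2e^(4t); -1·s/(s^2 + 4) ↔ -cos(2t); -3·2/(s^2 + 4) ↔ -3sin(2t).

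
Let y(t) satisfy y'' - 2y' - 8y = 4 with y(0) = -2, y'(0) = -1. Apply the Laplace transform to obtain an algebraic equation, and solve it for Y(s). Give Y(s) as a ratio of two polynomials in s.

Y(s) = (-2*s^2 + 3*s + 4)/(s^3 - 2*s^2 - 8*s)

Laplace-transform each side.
The derivative rules (L{y''} = s^2 Y - s·y(0) - y'(0) and L{y'} = sY - y(0), with y(0) = -2, y'(0) = -1) turn the left side into (s^2 - 2*s - 8)Y - (-2*s + 3).
The right side is L{4} = 4/s.
So (s^2 - 2*s - 8)Y = 4/s + (-2*s + 3).
Solve for Y(s) and write it as one ratio of polynomials.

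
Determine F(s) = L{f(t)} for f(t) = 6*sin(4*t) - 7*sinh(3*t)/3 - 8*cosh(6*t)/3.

F(s) = -8*s/(3*(s^2 - 36)) + 24/(s^2 + 16) - 7/(s^2 - 9)

The transform is linear, so treat each term independently.
(-8/3)·[L{cosh(6t)} = s/(s^2 - 36)]; (6)·[L{sin(4t)} = 4/(s^2 + 16)]; (-7/3)·[L{sinh(3t)} = 3/(s^2 - 9)].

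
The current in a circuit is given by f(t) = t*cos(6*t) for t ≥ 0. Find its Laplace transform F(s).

F(s) = (s - 6)*(s + 6)/(s^2 + 36)^2

L{cos(6t)} = s/(s^2 + 36).
Then apply L{t·g(t)} = -d/ds[G(s)] with G(s) = s/(s^2 + 36):
differentiating 1 time and applying the sign gives (s - 6)*(s + 6)/(s^2 + 36)^2.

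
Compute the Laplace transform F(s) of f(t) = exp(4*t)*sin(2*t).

L{sin(2t)} = 2/(s^2 + 4).
By the first shifting theorem, multiplying by e^(4t) replaces s with s - 4.

F(s) = 2/((s - 4)^2 + 4)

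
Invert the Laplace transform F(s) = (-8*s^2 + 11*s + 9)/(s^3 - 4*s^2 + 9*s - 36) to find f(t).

f(t) = -3*exp(4*t) - 3*sin(3*t) - 5*cos(3*t)

Factor the denominator: s^3 - 4*s^2 + 9*s - 36 = (s - 4)*(s^2 + 9).
Partial fraction decomposition gives [-3/(s - 4)] + [-5*s/(s^2 + 9)] + [-9/(s^2 + 9)].
Invert each term: -3/(s - 4) ↔ -3e^(4t); -5·s/(s^2 + 9) ↔ -5cos(3t); -3·3/(s^2 + 9) ↔ -3sin(3t).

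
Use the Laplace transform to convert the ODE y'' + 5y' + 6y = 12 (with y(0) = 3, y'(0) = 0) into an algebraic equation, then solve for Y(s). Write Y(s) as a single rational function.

Take the Laplace transform of both sides.
With L{y''} = s^2 Y - s·y(0) - y'(0) and L{y'} = sY - y(0), with y(0) = 3, y'(0) = 0: the LHS transforms to (s^2 + 5*s + 6)Y - (3*s + 15).
The right side is L{12} = 12/s.
So (s^2 + 5*s + 6)Y = 12/s + (3*s + 15).
Solve for Y(s) and write it as one ratio of polynomials.

Y(s) = (3*s^2 + 15*s + 12)/(s^3 + 5*s^2 + 6*s)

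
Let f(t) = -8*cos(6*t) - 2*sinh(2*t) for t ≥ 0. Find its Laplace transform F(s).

F(s) = -8*s/(s^2 + 36) - 4/(s^2 - 4)

The transform is linear, so treat each term independently.
(-8)·[L{cos(6t)} = s/(s^2 + 36)]; (-2)·[L{sinh(2t)} = 2/(s^2 - 4)].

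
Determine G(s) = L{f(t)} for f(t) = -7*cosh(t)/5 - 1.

G(s) = -7*s/(5*(s^2 - 1)) - 1/s

The transform is linear, so treat each term independently.
L{-1} = -1/s; (-7/5)·[L{cosh(t)} = s/(s^2 - 1)].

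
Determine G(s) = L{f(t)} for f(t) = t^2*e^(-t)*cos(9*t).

G(s) = 2*(s + 1)*(s^2 + 2*s - 242)/(s^2 + 2*s + 82)^3

L{cos(9t)} = s/(s^2 + 81).
Multiplying by e^(-t) shifts s → s + 1, so L{e^(-t)*cos(9*t)} = (s + 1)/((s + 1)^2 + 81).
Then apply L{t^2·g(t)} = (-1)^2 d^2/ds^2[H(s)] with H(s) = (s + 1)/((s + 1)^2 + 81):
differentiating 2 times and applying the sign gives 2*(s + 1)*(s^2 + 2*s - 242)/(s^2 + 2*s + 82)^3.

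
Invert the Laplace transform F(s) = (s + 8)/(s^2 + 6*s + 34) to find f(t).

f(t) = exp(-3*t)*sin(5*t) + exp(-3*t)*cos(5*t)

Complete the square in the denominator: s^2 + 6*s + 34 = (s + 3)^2 + 5^2.
Split the numerator to match: s + 8 = 1·(s + 3) + 1·5.
Invert each term: 1·(s + 3)/((s + 3)^2 + 25) ↔ e^(-3t)cos(5t); 1·5/((s + 3)^2 + 25) ↔ e^(-3t)sin(5t).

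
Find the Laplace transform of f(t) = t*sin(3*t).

6*s/(s^2 + 9)^2

L{sin(3t)} = 3/(s^2 + 9).
Then apply L{t·g(t)} = -d/ds[H(s)] with H(s) = 3/(s^2 + 9):
differentiating 1 time and applying the sign gives 6*s/(s^2 + 9)^2.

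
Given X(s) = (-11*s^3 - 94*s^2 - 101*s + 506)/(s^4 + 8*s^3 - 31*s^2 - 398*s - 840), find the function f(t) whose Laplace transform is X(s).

Factor the denominator: s^4 + 8*s^3 - 31*s^2 - 398*s - 840 = (s - 7)*(s + 4)*(s + 5)*(s + 6).
Partial fraction decomposition gives [-5/(s - 7)] + [3/(s + 5)] + [-4/(s + 6)] + [-5/(s + 4)].
Invert each term: -5/(s - 7) ↔ -5e^(7t); 3/(s + 5) ↔ 3e^(-5t); -4/(s + 6) ↔ -4e^(-6t); -5/(s + 4) ↔ -5e^(-4t).

f(t) = -5*exp(7*t) - 5*exp(-4*t) + 3*exp(-5*t) - 4*exp(-6*t)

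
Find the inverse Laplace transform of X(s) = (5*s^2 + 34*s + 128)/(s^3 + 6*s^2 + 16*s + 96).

Factor the denominator: s^3 + 6*s^2 + 16*s + 96 = (s + 6)*(s^2 + 16).
Partial fraction decomposition gives [2/(s + 6)] + [3*s/(s^2 + 16)] + [16/(s^2 + 16)].
Invert each term: 2/(s + 6) ↔ 2e^(-6t); 3·s/(s^2 + 16) ↔ 3cos(4t); 4·4/(s^2 + 16) ↔ 4sin(4t).

4*sin(4*t) + 3*cos(4*t) + 2*exp(-6*t)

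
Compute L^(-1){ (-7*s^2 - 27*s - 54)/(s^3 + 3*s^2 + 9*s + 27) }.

-4*sin(3*t) - 5*cos(3*t) - 2*exp(-3*t)

Factor the denominator: s^3 + 3*s^2 + 9*s + 27 = (s + 3)*(s^2 + 9).
Partial fraction decomposition gives [-2/(s + 3)] + [-5*s/(s^2 + 9)] + [-12/(s^2 + 9)].
Invert each term: -2/(s + 3) ↔ -2e^(-3t); -5·s/(s^2 + 9) ↔ -5cos(3t); -4·3/(s^2 + 9) ↔ -4sin(3t).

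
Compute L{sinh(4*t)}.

L{sinh(4t)} = 4/(s^2 - 16).

4/(s^2 - 16)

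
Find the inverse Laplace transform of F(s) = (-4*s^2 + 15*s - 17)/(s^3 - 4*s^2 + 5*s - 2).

6*t*exp(t) - 3*exp(2*t) - exp(t)

Factor the denominator: s^3 - 4*s^2 + 5*s - 2 = (s - 2)*(s - 1)^2.
Partial fraction decomposition gives [-1/(s - 1)] + [6/(s - 1)^2] + [-3/(s - 2)].
Invert each term: -1/(s - 1) ↔ -e^(t); 6/(s - 1)^2 ↔ 6t·e^(t); -3/(s - 2) ↔ -3e^(2t).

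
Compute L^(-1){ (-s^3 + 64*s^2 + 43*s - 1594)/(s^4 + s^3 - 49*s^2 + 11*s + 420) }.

exp(5*t) + 6*exp(4*t) - 5*exp(-3*t) - 3*exp(-7*t)

Factor the denominator: s^4 + s^3 - 49*s^2 + 11*s + 420 = (s - 5)*(s - 4)*(s + 3)*(s + 7).
Partial fraction decomposition gives [-5/(s + 3)] + [-3/(s + 7)] + [1/(s - 5)] + [6/(s - 4)].
Invert each term: -5/(s + 3) ↔ -5e^(-3t); -3/(s + 7) ↔ -3e^(-7t); 1/(s - 5) ↔ e^(5t); 6/(s - 4) ↔ 6e^(4t).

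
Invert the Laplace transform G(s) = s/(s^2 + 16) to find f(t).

f(t) = cos(4*t)

Since L{cos(4t)} = s/(s^2 + 16), the inverse is cos(4*t).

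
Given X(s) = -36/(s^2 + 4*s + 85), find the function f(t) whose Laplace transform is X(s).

Rewrite the denominator: s^2 + 4*s + 85 = (s + 2)^2 + 81.
The form in (s + 2) signals a first-shifting-theorem factor e^(-2t).
Since L{sin(9t)} = 9/(s^2 + 81), the inverse is e^(-2*t)*sin(9*t), scaled by -4.

f(t) = -4*exp(-2*t)*sin(9*t)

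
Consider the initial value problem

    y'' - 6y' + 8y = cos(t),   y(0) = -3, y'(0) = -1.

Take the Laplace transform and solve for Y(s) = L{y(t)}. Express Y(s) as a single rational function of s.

Y(s) = (-3*s^3 + 17*s^2 - 2*s + 17)/(s^4 - 6*s^3 + 9*s^2 - 6*s + 8)

Transform both sides with L{·}.
Using L{y''} = s^2 Y - s·y(0) - y'(0) and L{y'} = sY - y(0), with y(0) = -3, y'(0) = -1, the left side becomes (s^2 - 6*s + 8)Y - (-3*s + 17).
The right side is L{cos(t)} = s/(s^2 + 1).
So (s^2 - 6*s + 8)Y = s/(s^2 + 1) + (-3*s + 17).
Divide through and combine into a single rational function.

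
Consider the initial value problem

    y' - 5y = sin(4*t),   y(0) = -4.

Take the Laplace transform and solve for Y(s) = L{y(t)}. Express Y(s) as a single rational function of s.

Y(s) = (-4*s^2 - 60)/(s^3 - 5*s^2 + 16*s - 80)

Laplace-transform each side.
Using L{y'} = sY - y(0) = sY - (-4), the left side becomes (s - 5)Y - (-4).
The right side is L{sin(4*t)} = 4/(s^2 + 16).
So (s - 5)Y = 4/(s^2 + 16) + (-4).
Divide through and combine into a single rational function.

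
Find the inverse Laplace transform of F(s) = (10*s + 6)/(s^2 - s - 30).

6*exp(6*t) + 4*exp(-5*t)

Factor the denominator: s^2 - s - 30 = (s - 6)*(s + 5).
Partial fraction decomposition gives [6/(s - 6)] + [4/(s + 5)].
Invert each term: 6/(s - 6) ↔ 6e^(6t); 4/(s + 5) ↔ 4e^(-5t).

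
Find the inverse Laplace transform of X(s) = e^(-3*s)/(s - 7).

The factor e^(-3s) signals a time shift by c = 3 (second shifting theorem).
L{e^(7t)} = 1/(s - 7), so L^-1{1/(s - 7)} = e^(7*t).
Hence the inverse is u(t - 3) times that function evaluated at t - 3.

Heaviside(t - 3)*(exp(7*t - 21))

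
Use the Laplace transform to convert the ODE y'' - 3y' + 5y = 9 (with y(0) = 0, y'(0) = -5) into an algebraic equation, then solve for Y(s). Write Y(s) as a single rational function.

Y(s) = (-5*s + 9)/(s^3 - 3*s^2 + 5*s)

Take the Laplace transform of both sides.
The derivative rules (L{y''} = s^2 Y - s·y(0) - y'(0) and L{y'} = sY - y(0), with y(0) = 0, y'(0) = -5) turn the left side into (s^2 - 3*s + 5)Y - (-5).
The right side is L{9} = 9/s.
So (s^2 - 3*s + 5)Y = 9/s + (-5).
Solve for Y(s) and write it as one ratio of polynomials.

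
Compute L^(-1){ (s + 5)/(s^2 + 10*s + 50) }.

Rewrite the denominator: s^2 + 10*s + 50 = (s + 5)^2 + 25.
The form in (s + 5) signals a first-shifting-theorem factor e^(-5t).
Since L{cos(5t)} = s/(s^2 + 25), the inverse is exp(-5*t)*cos(5*t).

exp(-5*t)*cos(5*t)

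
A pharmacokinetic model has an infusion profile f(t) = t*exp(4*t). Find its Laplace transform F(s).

F(s) = (s - 4)^(-2)

L{e^(4t)} = 1/(s - 4).
Then apply L{t·g(t)} = -d/ds[G(s)] with G(s) = 1/(s - 4):
differentiating 1 time and applying the sign gives (s - 4)^(-2).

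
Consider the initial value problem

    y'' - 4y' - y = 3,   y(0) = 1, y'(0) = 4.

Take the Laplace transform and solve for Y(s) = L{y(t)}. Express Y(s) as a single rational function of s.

Transform both sides with L{·}.
With L{y''} = s^2 Y - s·y(0) - y'(0) and L{y'} = sY - y(0), with y(0) = 1, y'(0) = 4: the LHS transforms to (s^2 - 4*s - 1)Y - (s).
The right side is L{3} = 3/s.
So (s^2 - 4*s - 1)Y = 3/s + (s).
Solve for Y(s) and write it as one ratio of polynomials.

Y(s) = (s^2 + 3)/(s^3 - 4*s^2 - s)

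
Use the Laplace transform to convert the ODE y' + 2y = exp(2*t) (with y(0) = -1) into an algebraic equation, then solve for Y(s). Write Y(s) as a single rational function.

Y(s) = (-s + 3)/(s^2 - 4)

Laplace-transform each side.
The derivative rules (L{y'} = sY - y(0) = sY - (-1)) turn the left side into (s + 2)Y - (-1).
The right side is L{exp(2*t)} = 1/(s - 2).
So (s + 2)Y = 1/(s - 2) + (-1).
Isolate Y and clear denominators.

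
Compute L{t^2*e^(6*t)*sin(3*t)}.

L{sin(3t)} = 3/(s^2 + 9).
Multiplying by e^(6t) shifts s → s - 6, so L{e^(6*t)*sin(3*t)} = 3/((s - 6)^2 + 9).
Then apply L{t^2·g(t)} = (-1)^2 d^2/ds^2[H(s)] with H(s) = 3/((s - 6)^2 + 9):
differentiating 2 times and applying the sign gives 18*(s^2 - 12*s + 33)/(s^2 - 12*s + 45)^3.

18*(s^2 - 12*s + 33)/(s^2 - 12*s + 45)^3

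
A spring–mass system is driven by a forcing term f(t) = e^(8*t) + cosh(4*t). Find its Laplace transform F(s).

The transform is linear, so treat each term independently.
L{e^(8t)} = 1/(s - 8); L{cosh(4t)} = s/(s^2 - 16).

F(s) = s/(s^2 - 16) + 1/(s - 8)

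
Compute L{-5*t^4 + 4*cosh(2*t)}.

By linearity of the Laplace transform, transform each term separately.
(4)·[L{cosh(2t)} = s/(s^2 - 4)]; (-5)·[L{t^4} = 4!/s^5 = 24/s^5].

4*s/(s^2 - 4) - 120/s^5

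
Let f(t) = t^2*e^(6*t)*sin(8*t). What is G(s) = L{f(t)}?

L{sin(8t)} = 8/(s^2 + 64).
Multiplying by e^(6t) shifts s → s - 6, so L{e^(6*t)*sin(8*t)} = 8/((s - 6)^2 + 64).
Then apply L{t^2·g(t)} = (-1)^2 d^2/ds^2[H(s)] with H(s) = 8/((s - 6)^2 + 64):
differentiating 2 times and applying the sign gives 16*(3*s^2 - 36*s + 44)/(s^2 - 12*s + 100)^3.

G(s) = 16*(3*s^2 - 36*s + 44)/(s^2 - 12*s + 100)^3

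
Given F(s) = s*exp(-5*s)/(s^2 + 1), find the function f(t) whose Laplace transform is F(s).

The factor e^(-5s) signals a time shift by c = 5 (second shifting theorem).
L{cos(t)} = s/(s^2 + 1), so L^-1{s/(s^2 + 1)} = cos(t).
Hence the inverse is u(t - 5) times that function evaluated at t - 5.

f(t) = Heaviside(t - 5)*(cos(t - 5))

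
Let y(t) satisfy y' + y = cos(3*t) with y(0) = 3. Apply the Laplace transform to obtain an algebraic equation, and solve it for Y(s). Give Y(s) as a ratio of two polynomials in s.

Y(s) = (3*s^2 + s + 27)/(s^3 + s^2 + 9*s + 9)

Laplace-transform each side.
The derivative rules (L{y'} = sY - y(0) = sY - 3) turn the left side into (s + 1)Y - (3).
The right side is L{cos(3*t)} = s/(s^2 + 9).
So (s + 1)Y = s/(s^2 + 9) + (3).
Isolate Y and clear denominators.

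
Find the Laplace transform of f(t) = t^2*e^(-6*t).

L{e^(-6t)} = 1/(s + 6).
Then apply L{t^2·g(t)} = (-1)^2 d^2/ds^2[H(s)] with H(s) = 1/(s + 6):
differentiating 2 times and applying the sign gives 2/(s + 6)^3.

2/(s + 6)^3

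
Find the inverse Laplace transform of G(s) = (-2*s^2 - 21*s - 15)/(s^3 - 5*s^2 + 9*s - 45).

Factor the denominator: s^3 - 5*s^2 + 9*s - 45 = (s - 5)*(s^2 + 9).
Partial fraction decomposition gives [-5/(s - 5)] + [3*s/(s^2 + 9)] + [-6/(s^2 + 9)].
Invert each term: -5/(s - 5) ↔ -5e^(5t); 3·s/(s^2 + 9) ↔ 3cos(3t); -2·3/(s^2 + 9) ↔ -2sin(3t).

-5*exp(5*t) - 2*sin(3*t) + 3*cos(3*t)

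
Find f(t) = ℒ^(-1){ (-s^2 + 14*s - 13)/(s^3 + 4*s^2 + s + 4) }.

Factor the denominator: s^3 + 4*s^2 + s + 4 = (s + 4)*(s^2 + 1).
Partial fraction decomposition gives [-5/(s + 4)] + [4*s/(s^2 + 1)] + [-2/(s^2 + 1)].
Invert each term: -5/(s + 4) ↔ -5e^(-4t); 4·s/(s^2 + 1) ↔ 4cos(t); -2·1/(s^2 + 1) ↔ -2sin(t).

f(t) = -2*sin(t) + 4*cos(t) - 5*exp(-4*t)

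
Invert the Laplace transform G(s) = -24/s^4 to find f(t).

Since L{t^3} = 3!/s^4 = 6/s^4, the inverse is t^3, scaled by -4.

f(t) = -4*t^3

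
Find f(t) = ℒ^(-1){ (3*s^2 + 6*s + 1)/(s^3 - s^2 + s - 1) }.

f(t) = 5*exp(t) + 4*sin(t) - 2*cos(t)

Factor the denominator: s^3 - s^2 + s - 1 = (s - 1)*(s^2 + 1).
Partial fraction decomposition gives [5/(s - 1)] + [-2*s/(s^2 + 1)] + [4/(s^2 + 1)].
Invert each term: 5/(s - 1) ↔ 5e^(t); -2·s/(s^2 + 1) ↔ -2cos(t); 4·1/(s^2 + 1) ↔ 4sin(t).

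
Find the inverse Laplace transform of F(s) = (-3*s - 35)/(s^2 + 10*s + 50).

-4*exp(-5*t)*sin(5*t) - 3*exp(-5*t)*cos(5*t)

Complete the square in the denominator: s^2 + 10*s + 50 = (s + 5)^2 + 5^2.
Split the numerator to match: -3*s - 35 = -3·(s + 5) - 4·5.
Invert each term: -3·(s + 5)/((s + 5)^2 + 25) ↔ -3e^(-5t)cos(5t); -4·5/((s + 5)^2 + 25) ↔ -4e^(-5t)sin(5t).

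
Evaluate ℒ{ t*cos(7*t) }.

L{cos(7t)} = s/(s^2 + 49).
Then apply L{t·g(t)} = -d/ds[G(s)] with G(s) = s/(s^2 + 49):
differentiating 1 time and applying the sign gives (s - 7)*(s + 7)/(s^2 + 49)^2.

(s - 7)*(s + 7)/(s^2 + 49)^2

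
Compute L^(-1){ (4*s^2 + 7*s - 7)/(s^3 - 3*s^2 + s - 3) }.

5*exp(3*t) + 4*sin(t) - cos(t)

Factor the denominator: s^3 - 3*s^2 + s - 3 = (s - 3)*(s^2 + 1).
Partial fraction decomposition gives [5/(s - 3)] + [-s/(s^2 + 1)] + [4/(s^2 + 1)].
Invert each term: 5/(s - 3) ↔ 5e^(3t); -1·s/(s^2 + 1) ↔ -cos(t); 4·1/(s^2 + 1) ↔ 4sin(t).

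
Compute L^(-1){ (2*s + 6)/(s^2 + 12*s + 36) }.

-6*t*exp(-6*t) + 2*exp(-6*t)

Factor the denominator: s^2 + 12*s + 36 = (s + 6)^2.
Partial fraction decomposition gives [2/(s + 6)] + [-6/(s + 6)^2].
Invert each term: 2/(s + 6) ↔ 2e^(-6t); -6/(s + 6)^2 ↔ -6t·e^(-6t).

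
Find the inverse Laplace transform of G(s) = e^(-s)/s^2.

The factor e^(-s) signals a time shift by c = 1 (second shifting theorem).
L{t} = 1!/s^2 = 1/s^2, so L^-1{s^(-2)} = t.
Hence the inverse is u(t - 1) times that function evaluated at t - 1.

Heaviside(t - 1)*(t - 1)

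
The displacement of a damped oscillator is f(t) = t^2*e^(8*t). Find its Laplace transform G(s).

G(s) = 2/(s - 8)^3

L{e^(8t)} = 1/(s - 8).
Then apply L{t^2·g(t)} = (-1)^2 d^2/ds^2[H(s)] with H(s) = 1/(s - 8):
differentiating 2 times and applying the sign gives 2/(s - 8)^3.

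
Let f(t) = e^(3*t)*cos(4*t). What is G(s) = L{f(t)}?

G(s) = (s - 3)/((s - 3)^2 + 16)

L{cos(4t)} = s/(s^2 + 16).
By the first shifting theorem, multiplying by e^(3t) replaces s with s - 3.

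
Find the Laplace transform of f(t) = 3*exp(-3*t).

3/(s + 3)

L{3} = 3/s.
By the first shifting theorem, multiplying by e^(-3t) replaces s with s + 3.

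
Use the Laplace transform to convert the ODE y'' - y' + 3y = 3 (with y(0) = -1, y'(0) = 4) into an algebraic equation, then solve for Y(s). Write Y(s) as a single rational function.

Laplace-transform each side.
With L{y''} = s^2 Y - s·y(0) - y'(0) and L{y'} = sY - y(0), with y(0) = -1, y'(0) = 4: the LHS transforms to (s^2 - s + 3)Y - (-s + 5).
The right side is L{3} = 3/s.
So (s^2 - s + 3)Y = 3/s + (-s + 5).
Divide through and combine into a single rational function.

Y(s) = (-s^2 + 5*s + 3)/(s^3 - s^2 + 3*s)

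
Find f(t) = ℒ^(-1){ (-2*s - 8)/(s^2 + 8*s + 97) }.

Rewrite the denominator: s^2 + 8*s + 97 = (s + 4)^2 + 81.
The form in (s + 4) signals a first-shifting-theorem factor e^(-4t).
Since L{cos(9t)} = s/(s^2 + 81), the inverse is exp(-4*t)*cos(9*t), scaled by -2.

f(t) = -2*exp(-4*t)*cos(9*t)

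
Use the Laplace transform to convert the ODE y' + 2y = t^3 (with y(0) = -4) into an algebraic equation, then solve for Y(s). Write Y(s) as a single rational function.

Take the Laplace transform of both sides.
The derivative rules (L{y'} = sY - y(0) = sY - (-4)) turn the left side into (s + 2)Y - (-4).
The right side is L{t^3} = 6/s^4.
So (s + 2)Y = 6/s^4 + (-4).
Isolate Y and clear denominators.

Y(s) = (-4*s^4 + 6)/(s^5 + 2*s^4)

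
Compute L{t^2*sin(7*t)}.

L{sin(7t)} = 7/(s^2 + 49).
Then apply L{t^2·g(t)} = (-1)^2 d^2/ds^2[G(s)] with G(s) = 7/(s^2 + 49):
differentiating 2 times and applying the sign gives 14*(3*s^2 - 49)/(s^2 + 49)^3.

14*(3*s^2 - 49)/(s^2 + 49)^3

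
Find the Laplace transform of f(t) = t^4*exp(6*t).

24/(s - 6)^5

L{t^4} = 4!/s^5 = 24/s^5.
By the first shifting theorem, multiplying by e^(6t) replaces s with s - 6.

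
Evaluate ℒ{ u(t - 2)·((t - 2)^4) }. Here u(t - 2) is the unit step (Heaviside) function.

By the second shifting theorem, L{u(t - c)·g(t - c)} = e^(-cs)·G(s) with c = 2 and G(s) = L{g(t)}.
L{t^4} = 4!/s^5 = 24/s^5.

24*exp(-2*s)/s^5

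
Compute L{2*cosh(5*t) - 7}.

2*s/(s^2 - 25) - 7/s

The transform is linear, so treat each term independently.
(2)·[L{cosh(5t)} = s/(s^2 - 25)]; L{-7} = -7/s.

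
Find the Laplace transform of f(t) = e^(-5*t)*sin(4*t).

4/((s + 5)^2 + 16)

L{sin(4t)} = 4/(s^2 + 16).
By the first shifting theorem, multiplying by e^(-5t) replaces s with s + 5.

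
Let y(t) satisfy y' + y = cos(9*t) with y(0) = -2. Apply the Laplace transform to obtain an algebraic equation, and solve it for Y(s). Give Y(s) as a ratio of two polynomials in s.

Y(s) = (-2*s^2 + s - 162)/(s^3 + s^2 + 81*s + 81)

Transform both sides with L{·}.
The derivative rules (L{y'} = sY - y(0) = sY - (-2)) turn the left side into (s + 1)Y - (-2).
The right side is L{cos(9*t)} = s/(s^2 + 81).
So (s + 1)Y = s/(s^2 + 81) + (-2).
Solve for Y(s) and write it as one ratio of polynomials.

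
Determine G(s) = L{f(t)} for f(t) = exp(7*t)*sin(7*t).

L{sin(7t)} = 7/(s^2 + 49).
By the first shifting theorem, multiplying by e^(7t) replaces s with s - 7.

G(s) = 7/((s - 7)^2 + 49)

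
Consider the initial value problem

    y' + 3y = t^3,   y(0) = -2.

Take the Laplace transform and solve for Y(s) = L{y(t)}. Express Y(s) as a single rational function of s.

Laplace-transform each side.
With L{y'} = sY - y(0) = sY - (-2): the LHS transforms to (s + 3)Y - (-2).
The right side is L{t^3} = 6/s^4.
So (s + 3)Y = 6/s^4 + (-2).
Solve for Y(s) and write it as one ratio of polynomials.

Y(s) = (-2*s^4 + 6)/(s^5 + 3*s^4)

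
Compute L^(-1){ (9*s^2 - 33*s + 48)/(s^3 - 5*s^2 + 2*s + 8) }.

Factor the denominator: s^3 - 5*s^2 + 2*s + 8 = (s - 4)*(s - 2)*(s + 1).
Partial fraction decomposition gives [6/(s + 1)] + [-3/(s - 2)] + [6/(s - 4)].
Invert each term: 6/(s + 1) ↔ 6e^(-t); -3/(s - 2) ↔ -3e^(2t); 6/(s - 4) ↔ 6e^(4t).

6*exp(4*t) - 3*exp(2*t) + 6*exp(-t)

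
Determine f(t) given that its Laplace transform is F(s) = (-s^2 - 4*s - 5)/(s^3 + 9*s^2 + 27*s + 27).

f(t) = -t^2*exp(-3*t) + 2*t*exp(-3*t) - exp(-3*t)

Factor the denominator: s^3 + 9*s^2 + 27*s + 27 = (s + 3)^3.
Partial fraction decomposition gives [-1/(s + 3)] + [2/(s + 3)^2] + [-2/(s + 3)^3].
Invert each term: -1/(s + 3) ↔ -e^(-3t); 2/(s + 3)^2 ↔ 2t·e^(-3t); -2/(s + 3)^3 ↔ (-1)t^2·e^(-3t).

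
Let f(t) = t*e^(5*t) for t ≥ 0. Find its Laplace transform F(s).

F(s) = (s - 5)^(-2)

L{e^(5t)} = 1/(s - 5).
Then apply L{t·g(t)} = -d/ds[G(s)] with G(s) = 1/(s - 5):
differentiating 1 time and applying the sign gives (s - 5)^(-2).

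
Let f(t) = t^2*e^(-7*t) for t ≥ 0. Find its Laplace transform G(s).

G(s) = 2/(s + 7)^3

L{e^(-7t)} = 1/(s + 7).
Then apply L{t^2·g(t)} = (-1)^2 d^2/ds^2[H(s)] with H(s) = 1/(s + 7):
differentiating 2 times and applying the sign gives 2/(s + 7)^3.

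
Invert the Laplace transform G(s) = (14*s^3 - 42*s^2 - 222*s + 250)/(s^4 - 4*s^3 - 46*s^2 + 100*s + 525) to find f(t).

Factor the denominator: s^4 - 4*s^3 - 46*s^2 + 100*s + 525 = (s - 7)*(s - 5)*(s + 3)*(s + 5).
Partial fraction decomposition gives [6/(s + 5)] + [6/(s - 7)] + [1/(s - 5)] + [1/(s + 3)].
Invert each term: 6/(s + 5) ↔ 6e^(-5t); 6/(s - 7) ↔ 6e^(7t); 1/(s - 5) ↔ e^(5t); 1/(s + 3) ↔ e^(-3t).

f(t) = 6*exp(7*t) + exp(5*t) + exp(-3*t) + 6*exp(-5*t)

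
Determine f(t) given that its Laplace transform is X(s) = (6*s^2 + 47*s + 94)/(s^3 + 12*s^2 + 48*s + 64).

f(t) = t^2*exp(-4*t) - t*exp(-4*t) + 6*exp(-4*t)

Factor the denominator: s^3 + 12*s^2 + 48*s + 64 = (s + 4)^3.
Partial fraction decomposition gives [6/(s + 4)] + [-1/(s + 4)^2] + [2/(s + 4)^3].
Invert each term: 6/(s + 4) ↔ 6e^(-4t); -1/(s + 4)^2 ↔ -t·e^(-4t); 2/(s + 4)^3 ↔ (1)t^2·e^(-4t).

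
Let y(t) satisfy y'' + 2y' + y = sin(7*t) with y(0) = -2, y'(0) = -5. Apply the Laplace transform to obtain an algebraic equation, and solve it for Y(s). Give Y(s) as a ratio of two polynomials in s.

Y(s) = (-2*s^3 - 9*s^2 - 98*s - 434)/(s^4 + 2*s^3 + 50*s^2 + 98*s + 49)

Apply the Laplace transform to the equation.
The derivative rules (L{y''} = s^2 Y - s·y(0) - y'(0) and L{y'} = sY - y(0), with y(0) = -2, y'(0) = -5) turn the left side into (s^2 + 2*s + 1)Y - (-2*s - 9).
The right side is L{sin(7*t)} = 7/(s^2 + 49).
So (s^2 + 2*s + 1)Y = 7/(s^2 + 49) + (-2*s - 9).
Isolate Y and clear denominators.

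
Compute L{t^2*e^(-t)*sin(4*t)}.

L{sin(4t)} = 4/(s^2 + 16).
Multiplying by e^(-t) shifts s → s + 1, so L{e^(-t)*sin(4*t)} = 4/((s + 1)^2 + 16).
Then apply L{t^2·g(t)} = (-1)^2 d^2/ds^2[G(s)] with G(s) = 4/((s + 1)^2 + 16):
differentiating 2 times and applying the sign gives 8*(3*s^2 + 6*s - 13)/(s^2 + 2*s + 17)^3.

8*(3*s^2 + 6*s - 13)/(s^2 + 2*s + 17)^3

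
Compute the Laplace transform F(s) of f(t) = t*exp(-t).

F(s) = (s + 1)^(-2)

L{e^(-t)} = 1/(s + 1).
Then apply L{t·g(t)} = -d/ds[G(s)] with G(s) = 1/(s + 1):
differentiating 1 time and applying the sign gives (s + 1)^(-2).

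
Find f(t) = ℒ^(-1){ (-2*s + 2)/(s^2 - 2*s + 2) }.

Rewrite the denominator: s^2 - 2*s + 2 = (s - 1)^2 + 1.
The form in (s - 1) signals a first-shifting-theorem factor e^(t).
Since L{cos(t)} = s/(s^2 + 1), the inverse is e^(t)*cos(t), scaled by -2.

f(t) = -2*exp(t)*cos(t)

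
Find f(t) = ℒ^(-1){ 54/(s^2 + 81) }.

Since L{sin(9t)} = 9/(s^2 + 81), the inverse is sin(9*t), scaled by 6.

f(t) = 6*sin(9*t)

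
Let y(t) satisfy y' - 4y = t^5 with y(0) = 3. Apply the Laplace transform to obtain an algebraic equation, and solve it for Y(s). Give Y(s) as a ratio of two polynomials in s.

Y(s) = (3*s^6 + 120)/(s^7 - 4*s^6)

Apply the Laplace transform to the equation.
Using L{y'} = sY - y(0) = sY - 3, the left side becomes (s - 4)Y - (3).
The right side is L{t^5} = 120/s^6.
So (s - 4)Y = 120/s^6 + (3).
Solve for Y(s) and write it as one ratio of polynomials.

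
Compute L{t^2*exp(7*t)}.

L{e^(7t)} = 1/(s - 7).
Then apply L{t^2·g(t)} = (-1)^2 d^2/ds^2[G(s)] with G(s) = 1/(s - 7):
differentiating 2 times and applying the sign gives 2/(s - 7)^3.

2/(s - 7)^3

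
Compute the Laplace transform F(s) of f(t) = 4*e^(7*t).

F(s) = 4/(s - 7)

L{4} = 4/s.
By the first shifting theorem, multiplying by e^(7t) replaces s with s - 7.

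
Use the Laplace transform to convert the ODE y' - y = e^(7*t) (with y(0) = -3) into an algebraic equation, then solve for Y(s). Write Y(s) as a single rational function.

Laplace-transform each side.
Using L{y'} = sY - y(0) = sY - (-3), the left side becomes (s - 1)Y - (-3).
The right side is L{e^(7*t)} = 1/(s - 7).
So (s - 1)Y = 1/(s - 7) + (-3).
Solve for Y(s) and write it as one ratio of polynomials.

Y(s) = (-3*s + 22)/(s^2 - 8*s + 7)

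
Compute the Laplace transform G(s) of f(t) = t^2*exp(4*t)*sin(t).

L{sin(t)} = 1/(s^2 + 1).
Multiplying by e^(4t) shifts s → s - 4, so L{exp(4*t)*sin(t)} = 1/((s - 4)^2 + 1).
Then apply L{t^2·g(t)} = (-1)^2 d^2/ds^2[H(s)] with H(s) = 1/((s - 4)^2 + 1):
differentiating 2 times and applying the sign gives 2*(3*s^2 - 24*s + 47)/(s^2 - 8*s + 17)^3.

G(s) = 2*(3*s^2 - 24*s + 47)/(s^2 - 8*s + 17)^3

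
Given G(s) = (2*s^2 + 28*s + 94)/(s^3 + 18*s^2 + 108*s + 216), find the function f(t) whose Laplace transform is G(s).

f(t) = -t^2*exp(-6*t) + 4*t*exp(-6*t) + 2*exp(-6*t)

Factor the denominator: s^3 + 18*s^2 + 108*s + 216 = (s + 6)^3.
Partial fraction decomposition gives [2/(s + 6)] + [4/(s + 6)^2] + [-2/(s + 6)^3].
Invert each term: 2/(s + 6) ↔ 2e^(-6t); 4/(s + 6)^2 ↔ 4t·e^(-6t); -2/(s + 6)^3 ↔ (-1)t^2·e^(-6t).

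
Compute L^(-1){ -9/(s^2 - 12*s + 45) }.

Rewrite the denominator: s^2 - 12*s + 45 = (s - 6)^2 + 9.
The form in (s - 6) signals a first-shifting-theorem factor e^(6t).
Since L{sin(3t)} = 3/(s^2 + 9), the inverse is e^(6*t)*sin(3*t), scaled by -3.

-3*exp(6*t)*sin(3*t)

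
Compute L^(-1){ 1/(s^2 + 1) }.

sin(t)

Since L{sin(t)} = 1/(s^2 + 1), the inverse is sin(t).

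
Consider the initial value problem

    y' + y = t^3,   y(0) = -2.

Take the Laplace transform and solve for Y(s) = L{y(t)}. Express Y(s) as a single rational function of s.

Laplace-transform each side.
Using L{y'} = sY - y(0) = sY - (-2), the left side becomes (s + 1)Y - (-2).
The right side is L{t^3} = 6/s^4.
So (s + 1)Y = 6/s^4 + (-2).
Isolate Y and clear denominators.

Y(s) = (-2*s^4 + 6)/(s^5 + s^4)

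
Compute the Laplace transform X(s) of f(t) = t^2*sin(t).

X(s) = 2*(3*s^2 - 1)/(s^2 + 1)^3

L{sin(t)} = 1/(s^2 + 1).
Then apply L{t^2·g(t)} = (-1)^2 d^2/ds^2[G(s)] with G(s) = 1/(s^2 + 1):
differentiating 2 times and applying the sign gives 2*(3*s^2 - 1)/(s^2 + 1)^3.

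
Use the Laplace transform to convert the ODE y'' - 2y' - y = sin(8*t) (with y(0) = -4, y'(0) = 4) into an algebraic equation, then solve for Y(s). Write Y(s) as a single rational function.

Transform both sides with L{·}.
Using L{y''} = s^2 Y - s·y(0) - y'(0) and L{y'} = sY - y(0), with y(0) = -4, y'(0) = 4, the left side becomes (s^2 - 2*s - 1)Y - (-4*s + 12).
The right side is L{sin(8*t)} = 8/(s^2 + 64).
So (s^2 - 2*s - 1)Y = 8/(s^2 + 64) + (-4*s + 12).
Solve for Y(s) and write it as one ratio of polynomials.

Y(s) = (-4*s^3 + 12*s^2 - 256*s + 776)/(s^4 - 2*s^3 + 63*s^2 - 128*s - 64)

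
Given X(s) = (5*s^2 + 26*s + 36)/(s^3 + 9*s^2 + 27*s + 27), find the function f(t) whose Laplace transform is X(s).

Factor the denominator: s^3 + 9*s^2 + 27*s + 27 = (s + 3)^3.
Partial fraction decomposition gives [5/(s + 3)] + [-4/(s + 3)^2] + [3/(s + 3)^3].
Invert each term: 5/(s + 3) ↔ 5e^(-3t); -4/(s + 3)^2 ↔ -4t·e^(-3t); 3/(s + 3)^3 ↔ (3/2)t^2·e^(-3t).

f(t) = 3*t^2*exp(-3*t)/2 - 4*t*exp(-3*t) + 5*exp(-3*t)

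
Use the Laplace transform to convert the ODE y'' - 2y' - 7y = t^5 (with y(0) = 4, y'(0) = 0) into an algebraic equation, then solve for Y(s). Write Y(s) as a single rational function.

Y(s) = (4*s^7 - 8*s^6 + 120)/(s^8 - 2*s^7 - 7*s^6)

Take the Laplace transform of both sides.
With L{y''} = s^2 Y - s·y(0) - y'(0) and L{y'} = sY - y(0), with y(0) = 4, y'(0) = 0: the LHS transforms to (s^2 - 2*s - 7)Y - (4*s - 8).
The right side is L{t^5} = 120/s^6.
So (s^2 - 2*s - 7)Y = 120/s^6 + (4*s - 8).
Isolate Y and clear denominators.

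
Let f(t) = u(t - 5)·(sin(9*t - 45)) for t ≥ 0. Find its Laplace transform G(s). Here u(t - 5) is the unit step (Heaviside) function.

G(s) = 9*exp(-5*s)/(s^2 + 81)

By the second shifting theorem, L{u(t - c)·g(t - c)} = e^(-cs)·H(s) with c = 5 and H(s) = L{g(t)}.
L{sin(9t)} = 9/(s^2 + 81).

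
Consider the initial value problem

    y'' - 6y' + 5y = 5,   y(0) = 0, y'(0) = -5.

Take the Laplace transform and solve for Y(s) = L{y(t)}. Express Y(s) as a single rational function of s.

Take the Laplace transform of both sides.
With L{y''} = s^2 Y - s·y(0) - y'(0) and L{y'} = sY - y(0), with y(0) = 0, y'(0) = -5: the LHS transforms to (s^2 - 6*s + 5)Y - (-5).
The right side is L{5} = 5/s.
So (s^2 - 6*s + 5)Y = 5/s + (-5).
Solve for Y(s) and write it as one ratio of polynomials.

Y(s) = -5/(s^2 - 5*s)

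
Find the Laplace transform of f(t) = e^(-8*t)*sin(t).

L{sin(t)} = 1/(s^2 + 1).
By the first shifting theorem, multiplying by e^(-8t) replaces s with s + 8.

1/((s + 8)^2 + 1)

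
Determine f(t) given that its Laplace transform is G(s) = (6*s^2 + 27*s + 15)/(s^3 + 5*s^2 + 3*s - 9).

Factor the denominator: s^3 + 5*s^2 + 3*s - 9 = (s - 1)*(s + 3)^2.
Partial fraction decomposition gives [3/(s + 3)] + [3/(s + 3)^2] + [3/(s - 1)].
Invert each term: 3/(s + 3) ↔ 3e^(-3t); 3/(s + 3)^2 ↔ 3t·e^(-3t); 3/(s - 1) ↔ 3e^(t).

f(t) = 3*t*exp(-3*t) + 3*exp(t) + 3*exp(-3*t)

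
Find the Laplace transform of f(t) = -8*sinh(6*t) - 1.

Apply the Laplace transform termwise.
L{-1} = -1/s; (-8)·[L{sinh(6t)} = 6/(s^2 - 36)].

-48/(s^2 - 36) - 1/s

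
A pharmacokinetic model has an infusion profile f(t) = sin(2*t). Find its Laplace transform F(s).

F(s) = 2/(s^2 + 4)

L{sin(2t)} = 2/(s^2 + 4).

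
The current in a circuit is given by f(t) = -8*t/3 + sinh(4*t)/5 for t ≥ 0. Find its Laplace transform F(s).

Apply the Laplace transform termwise.
(-8/3)·[L{t} = 1!/s^2 = 1/s^2]; (1/5)·[L{sinh(4t)} = 4/(s^2 - 16)].

F(s) = 4/(5*(s^2 - 16)) - 8/(3*s^2)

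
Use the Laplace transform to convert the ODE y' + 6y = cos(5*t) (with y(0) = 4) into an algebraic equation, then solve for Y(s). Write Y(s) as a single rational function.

Laplace-transform each side.
Using L{y'} = sY - y(0) = sY - 4, the left side becomes (s + 6)Y - (4).
The right side is L{cos(5*t)} = s/(s^2 + 25).
So (s + 6)Y = s/(s^2 + 25) + (4).
Isolate Y and clear denominators.

Y(s) = (4*s^2 + s + 100)/(s^3 + 6*s^2 + 25*s + 150)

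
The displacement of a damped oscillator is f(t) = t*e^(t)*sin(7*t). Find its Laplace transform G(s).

G(s) = 14*(s - 1)/(s^2 - 2*s + 50)^2

L{sin(7t)} = 7/(s^2 + 49).
Multiplying by e^(t) shifts s → s - 1, so L{e^(t)*sin(7*t)} = 7/((s - 1)^2 + 49).
Then apply L{t·g(t)} = -d/ds[H(s)] with H(s) = 7/((s - 1)^2 + 49):
differentiating 1 time and applying the sign gives 14*(s - 1)/(s^2 - 2*s + 50)^2.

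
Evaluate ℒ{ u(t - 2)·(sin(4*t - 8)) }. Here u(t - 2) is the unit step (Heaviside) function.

4*exp(-2*s)/(s^2 + 16)

By the second shifting theorem, L{u(t - c)·g(t - c)} = e^(-cs)·G(s) with c = 2 and G(s) = L{g(t)}.
L{sin(4t)} = 4/(s^2 + 16).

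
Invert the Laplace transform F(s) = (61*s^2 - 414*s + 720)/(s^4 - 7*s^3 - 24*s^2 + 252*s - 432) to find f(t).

Factor the denominator: s^4 - 7*s^3 - 24*s^2 + 252*s - 432 = (s - 6)*(s - 4)*(s - 3)*(s + 6).
Partial fraction decomposition gives [1/(s - 3)] + [6/(s - 6)] + [-5/(s + 6)] + [-2/(s - 4)].
Invert each term: 1/(s - 3) ↔ e^(3t); 6/(s - 6) ↔ 6e^(6t); -5/(s + 6) ↔ -5e^(-6t); -2/(s - 4) ↔ -2e^(4t).

f(t) = 6*exp(6*t) - 2*exp(4*t) + exp(3*t) - 5*exp(-6*t)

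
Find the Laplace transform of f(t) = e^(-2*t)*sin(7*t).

7/((s + 2)^2 + 49)

L{sin(7t)} = 7/(s^2 + 49).
By the first shifting theorem, multiplying by e^(-2t) replaces s with s + 2.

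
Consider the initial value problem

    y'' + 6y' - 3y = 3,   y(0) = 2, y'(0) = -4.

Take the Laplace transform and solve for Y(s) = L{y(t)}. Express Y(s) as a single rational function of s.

Y(s) = (2*s^2 + 8*s + 3)/(s^3 + 6*s^2 - 3*s)

Transform both sides with L{·}.
With L{y''} = s^2 Y - s·y(0) - y'(0) and L{y'} = sY - y(0), with y(0) = 2, y'(0) = -4: the LHS transforms to (s^2 + 6*s - 3)Y - (2*s + 8).
The right side is L{3} = 3/s.
So (s^2 + 6*s - 3)Y = 3/s + (2*s + 8).
Isolate Y and clear denominators.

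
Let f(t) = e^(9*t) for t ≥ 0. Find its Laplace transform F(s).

L{e^(9t)} = 1/(s - 9).

F(s) = 1/(s - 9)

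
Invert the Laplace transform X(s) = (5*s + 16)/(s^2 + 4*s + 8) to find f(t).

f(t) = 3*exp(-2*t)*sin(2*t) + 5*exp(-2*t)*cos(2*t)

Complete the square in the denominator: s^2 + 4*s + 8 = (s + 2)^2 + 2^2.
Split the numerator to match: 5*s + 16 = 5·(s + 2) + 3·2.
Invert each term: 5·(s + 2)/((s + 2)^2 + 4) ↔ 5e^(-2t)cos(2t); 3·2/((s + 2)^2 + 4) ↔ 3e^(-2t)sin(2t).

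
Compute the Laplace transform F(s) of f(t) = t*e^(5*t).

L{e^(5t)} = 1/(s - 5).
Then apply L{t·g(t)} = -d/ds[G(s)] with G(s) = 1/(s - 5):
differentiating 1 time and applying the sign gives (s - 5)^(-2).

F(s) = (s - 5)^(-2)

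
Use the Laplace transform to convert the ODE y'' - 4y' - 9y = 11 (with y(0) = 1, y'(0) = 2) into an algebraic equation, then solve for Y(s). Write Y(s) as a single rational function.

Y(s) = (s^2 - 2*s + 11)/(s^3 - 4*s^2 - 9*s)

Apply the Laplace transform to the equation.
With L{y''} = s^2 Y - s·y(0) - y'(0) and L{y'} = sY - y(0), with y(0) = 1, y'(0) = 2: the LHS transforms to (s^2 - 4*s - 9)Y - (s - 2).
The right side is L{11} = 11/s.
So (s^2 - 4*s - 9)Y = 11/s + (s - 2).
Solve for Y(s) and write it as one ratio of polynomials.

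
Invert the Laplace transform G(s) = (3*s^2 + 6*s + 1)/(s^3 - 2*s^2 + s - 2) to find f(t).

f(t) = 5*exp(2*t) + 2*sin(t) - 2*cos(t)

Factor the denominator: s^3 - 2*s^2 + s - 2 = (s - 2)*(s^2 + 1).
Partial fraction decomposition gives [5/(s - 2)] + [-2*s/(s^2 + 1)] + [2/(s^2 + 1)].
Invert each term: 5/(s - 2) ↔ 5e^(2t); -2·s/(s^2 + 1) ↔ -2cos(t); 2·1/(s^2 + 1) ↔ 2sin(t).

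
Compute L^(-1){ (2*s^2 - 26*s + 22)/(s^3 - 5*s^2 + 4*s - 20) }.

-2*exp(5*t) - 3*sin(2*t) + 4*cos(2*t)

Factor the denominator: s^3 - 5*s^2 + 4*s - 20 = (s - 5)*(s^2 + 4).
Partial fraction decomposition gives [-2/(s - 5)] + [4*s/(s^2 + 4)] + [-6/(s^2 + 4)].
Invert each term: -2/(s - 5) ↔ -2e^(5t); 4·s/(s^2 + 4) ↔ 4cos(2t); -3·2/(s^2 + 4) ↔ -3sin(2t).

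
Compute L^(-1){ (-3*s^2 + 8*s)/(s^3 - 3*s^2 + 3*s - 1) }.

Factor the denominator: s^3 - 3*s^2 + 3*s - 1 = (s - 1)^3.
Partial fraction decomposition gives [-3/(s - 1)] + [2/(s - 1)^2] + [5/(s - 1)^3].
Invert each term: -3/(s - 1) ↔ -3e^(t); 2/(s - 1)^2 ↔ 2t·e^(t); 5/(s - 1)^3 ↔ (5/2)t^2·e^(t).

5*t^2*exp(t)/2 + 2*t*exp(t) - 3*exp(t)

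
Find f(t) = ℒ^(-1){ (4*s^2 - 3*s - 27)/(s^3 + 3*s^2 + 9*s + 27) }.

Factor the denominator: s^3 + 3*s^2 + 9*s + 27 = (s + 3)*(s^2 + 9).
Partial fraction decomposition gives [1/(s + 3)] + [3*s/(s^2 + 9)] + [-12/(s^2 + 9)].
Invert each term: 1/(s + 3) ↔ e^(-3t); 3·s/(s^2 + 9) ↔ 3cos(3t); -4·3/(s^2 + 9) ↔ -4sin(3t).

f(t) = -4*sin(3*t) + 3*cos(3*t) + exp(-3*t)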